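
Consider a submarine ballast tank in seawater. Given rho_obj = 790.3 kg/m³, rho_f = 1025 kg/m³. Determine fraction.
Formula: f_{sub} = \frac{\rho_{obj}}{\rho_f}
fraction = 790.3/1025 = 0.771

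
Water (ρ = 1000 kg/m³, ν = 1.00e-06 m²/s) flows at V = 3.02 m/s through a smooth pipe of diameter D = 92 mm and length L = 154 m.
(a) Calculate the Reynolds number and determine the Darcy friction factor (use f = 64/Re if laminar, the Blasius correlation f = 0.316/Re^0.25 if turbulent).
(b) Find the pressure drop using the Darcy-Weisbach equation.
(a) Re = V·D/ν = 3.02·0.092/1.00e-06 = 277840 → turbulent (Re > 4000); f = 0.316/Re^0.25 = 0.316/277840^0.25 = 0.013764 (Blasius is strictly valid for Re ≲ 1e5; used here as the smooth-pipe estimate the problem specifies)
(b) Darcy-Weisbach: ΔP = f·(L/D)·½ρV²/1000 = 0.013764·(154/0.092)·½·1000·3.02²/1000 = 105.1 kPa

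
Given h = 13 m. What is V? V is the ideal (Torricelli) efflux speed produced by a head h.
Formula: V = \sqrt{2 g h}
V = √(2·9.81·13) = 15.97 m/s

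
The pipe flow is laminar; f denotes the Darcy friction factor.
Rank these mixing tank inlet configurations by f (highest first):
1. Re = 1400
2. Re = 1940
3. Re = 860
Case 1: f = 0.04571
Case 2: f = 0.03299
Case 3: f = 0.07442
Ranking (highest first): 3, 1, 2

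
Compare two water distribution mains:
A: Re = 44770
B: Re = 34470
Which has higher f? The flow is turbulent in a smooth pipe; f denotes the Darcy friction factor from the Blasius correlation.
f(A) = 0.02172, f(B) = 0.02319. Answer: B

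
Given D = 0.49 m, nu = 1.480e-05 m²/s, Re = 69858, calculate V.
Formula: Re = \frac{V D}{\nu}
Substituting knowns: 69858 = V·0.49/1.480e-05
Solving for V: V = 69858·1.480e-05/0.49 = 2.11 m/s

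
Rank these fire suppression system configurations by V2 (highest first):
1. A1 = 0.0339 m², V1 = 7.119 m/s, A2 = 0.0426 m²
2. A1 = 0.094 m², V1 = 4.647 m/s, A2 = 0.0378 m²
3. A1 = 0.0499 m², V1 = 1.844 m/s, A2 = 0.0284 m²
Case 1: V2 = 5.665 m/s
Case 2: V2 = 11.56 m/s
Case 3: V2 = 3.24 m/s
Ranking (highest first): 2, 1, 3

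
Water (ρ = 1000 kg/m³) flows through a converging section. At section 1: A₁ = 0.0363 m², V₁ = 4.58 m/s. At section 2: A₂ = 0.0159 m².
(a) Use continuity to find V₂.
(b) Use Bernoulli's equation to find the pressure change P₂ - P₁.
(a) Continuity: A₁V₁=A₂V₂ -> V₂=A₁V₁/A₂=0.0363*4.58/0.0159=10.46 m/s
(b) Bernoulli: P₂-P₁=0.5*rho*(V₁^2-V₂^2)/1000=0.5*1000*(4.58^2-10.46^2)/1000=-44.22 kPa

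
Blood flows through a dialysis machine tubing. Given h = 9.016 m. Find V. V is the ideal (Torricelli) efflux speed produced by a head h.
Formula: V = \sqrt{2 g h}
V = √(2·9.81·9.016) = 13.3 m/s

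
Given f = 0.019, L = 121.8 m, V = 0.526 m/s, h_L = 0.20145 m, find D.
Formula: h_L = f \frac{L}{D} \frac{V^2}{2g}
Substituting knowns: 0.20145 = 0.019·(121.8/D)·0.526²/(2·9.81)
Solving for D: D = 0.019·121.8·0.526²/(2·9.81·0.20145) = 0.162 m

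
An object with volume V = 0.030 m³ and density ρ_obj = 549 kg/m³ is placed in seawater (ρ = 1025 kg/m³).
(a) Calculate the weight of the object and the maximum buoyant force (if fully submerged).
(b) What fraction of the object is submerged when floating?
(a) W=rho_obj*g*V=549*9.81*0.030=161.6 N; F_B(max)=rho*g*V=1025*9.81*0.030=301.7 N
(b) Floating fraction=rho_obj/rho=549/1025=0.536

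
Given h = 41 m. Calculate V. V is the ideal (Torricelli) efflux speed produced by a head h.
Formula: V = \sqrt{2 g h}
V = √(2·9.81·41) = 28.36 m/s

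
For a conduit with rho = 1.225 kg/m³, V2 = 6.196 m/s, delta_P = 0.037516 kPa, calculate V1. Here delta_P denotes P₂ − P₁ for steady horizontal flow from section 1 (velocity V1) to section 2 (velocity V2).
Formula: \Delta P = \frac{1}{2} \rho (V_1^2 - V_2^2)
Substituting knowns: 0.037516 = 0.5·1.225·(V1² − 6.196²)/1000
Solving for V1: V1 = √(6.196² + 2·(0.037516·1000)/1.225) = 9.982 m/s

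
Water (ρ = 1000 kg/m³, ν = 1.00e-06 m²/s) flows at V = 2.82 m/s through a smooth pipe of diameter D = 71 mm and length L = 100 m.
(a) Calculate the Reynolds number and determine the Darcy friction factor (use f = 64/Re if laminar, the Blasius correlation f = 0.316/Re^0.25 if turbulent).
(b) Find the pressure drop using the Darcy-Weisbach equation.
(a) Re = V·D/ν = 2.82·0.071/1.00e-06 = 200220 → turbulent (Re > 4000); f = 0.316/Re^0.25 = 0.316/200220^0.25 = 0.014939 (Blasius is strictly valid for Re ≲ 1e5; used here as the smooth-pipe estimate the problem specifies)
(b) Darcy-Weisbach: ΔP = f·(L/D)·½ρV²/1000 = 0.014939·(100/0.071)·½·1000·2.82²/1000 = 83.66 kPa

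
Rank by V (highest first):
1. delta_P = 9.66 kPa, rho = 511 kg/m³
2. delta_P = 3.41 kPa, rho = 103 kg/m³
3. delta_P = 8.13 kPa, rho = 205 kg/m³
Case 1: V = 6.149 m/s
Case 2: V = 8.137 m/s
Case 3: V = 8.906 m/s
Ranking (highest first): 3, 2, 1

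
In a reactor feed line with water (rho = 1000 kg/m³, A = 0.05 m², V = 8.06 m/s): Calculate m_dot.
Formula: \dot{m} = \rho A V
m_dot = 1000·0.05·8.06 = 403 kg/s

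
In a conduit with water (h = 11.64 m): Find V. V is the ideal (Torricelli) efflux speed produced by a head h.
Formula: V = \sqrt{2 g h}
V = √(2·9.81·11.64) = 15.11 m/s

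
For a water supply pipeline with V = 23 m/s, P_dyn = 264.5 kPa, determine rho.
Formula: P_{dyn} = \frac{1}{2} \rho V^2
Substituting knowns: 264.5 = 0.5·rho·23²/1000
Solving for rho: rho = 2·(264.5·1000)/23² = 1000 kg/m³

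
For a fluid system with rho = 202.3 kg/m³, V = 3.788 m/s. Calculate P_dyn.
Formula: P_{dyn} = \frac{1}{2} \rho V^2
P_dyn = 0.5·202.3·3.788²/1000 = 1.451 kPa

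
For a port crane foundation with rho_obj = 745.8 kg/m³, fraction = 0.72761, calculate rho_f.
Formula: f_{sub} = \frac{\rho_{obj}}{\rho_f}
Substituting knowns: 0.72761 = 745.8/rho_f
Solving for rho_f: rho_f = 745.8/0.72761 = 1025 kg/m³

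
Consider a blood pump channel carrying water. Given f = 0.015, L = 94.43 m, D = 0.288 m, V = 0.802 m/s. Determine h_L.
Formula: h_L = f \frac{L}{D} \frac{V^2}{2g}
h_L = 0.015·(94.43/0.288)·0.802²/(2·9.81) = 0.1612 m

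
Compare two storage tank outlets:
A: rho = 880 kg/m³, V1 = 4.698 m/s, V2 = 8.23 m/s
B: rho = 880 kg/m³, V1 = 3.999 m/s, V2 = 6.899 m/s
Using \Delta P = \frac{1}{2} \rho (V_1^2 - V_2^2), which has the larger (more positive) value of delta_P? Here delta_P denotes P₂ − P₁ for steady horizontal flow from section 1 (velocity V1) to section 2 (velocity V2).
delta_P(A) = -20.09 kPa, delta_P(B) = -13.91 kPa. Answer: B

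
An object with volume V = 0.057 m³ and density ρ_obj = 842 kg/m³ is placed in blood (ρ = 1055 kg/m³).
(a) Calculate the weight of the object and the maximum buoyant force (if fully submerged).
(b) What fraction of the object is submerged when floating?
(a) W=rho_obj*g*V=842*9.81*0.057=470.8 N; F_B(max)=rho*g*V=1055*9.81*0.057=589.9 N
(b) Floating fraction=rho_obj/rho=842/1055=0.798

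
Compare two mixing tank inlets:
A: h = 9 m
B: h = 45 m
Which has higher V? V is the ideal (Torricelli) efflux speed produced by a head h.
V(A) = 13.29 m/s, V(B) = 29.71 m/s. Answer: B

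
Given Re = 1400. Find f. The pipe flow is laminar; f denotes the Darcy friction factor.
Formula: f = \frac{64}{Re}
f = 64/1400 = 0.04571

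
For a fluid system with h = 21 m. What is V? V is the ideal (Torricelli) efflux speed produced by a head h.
Formula: V = \sqrt{2 g h}
V = √(2·9.81·21) = 20.3 m/s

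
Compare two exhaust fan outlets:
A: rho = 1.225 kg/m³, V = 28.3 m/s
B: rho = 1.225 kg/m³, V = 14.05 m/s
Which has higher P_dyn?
P_dyn(A) = 0.4905 kPa, P_dyn(B) = 0.1209 kPa. Answer: A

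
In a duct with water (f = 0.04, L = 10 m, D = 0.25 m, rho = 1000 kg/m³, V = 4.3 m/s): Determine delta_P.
Formula: \Delta P = f \frac{L}{D} \frac{\rho V^2}{2}
delta_P = 0.04·(10/0.25)·0.5·1000·4.3²/1000 = 14.79 kPa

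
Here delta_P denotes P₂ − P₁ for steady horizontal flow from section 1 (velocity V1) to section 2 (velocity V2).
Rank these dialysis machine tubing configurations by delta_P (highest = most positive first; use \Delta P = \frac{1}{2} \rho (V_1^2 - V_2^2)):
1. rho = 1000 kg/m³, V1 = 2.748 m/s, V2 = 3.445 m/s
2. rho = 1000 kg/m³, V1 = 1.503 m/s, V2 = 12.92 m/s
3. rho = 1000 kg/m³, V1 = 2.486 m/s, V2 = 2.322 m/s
Case 1: delta_P = -2.158 kPa
Case 2: delta_P = -82.33 kPa
Case 3: delta_P = 0.3943 kPa
Ranking (highest first): 3, 1, 2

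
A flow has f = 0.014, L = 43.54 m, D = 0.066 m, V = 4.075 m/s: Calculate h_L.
Formula: h_L = f \frac{L}{D} \frac{V^2}{2g}
h_L = 0.014·(43.54/0.066)·4.075²/(2·9.81) = 7.817 m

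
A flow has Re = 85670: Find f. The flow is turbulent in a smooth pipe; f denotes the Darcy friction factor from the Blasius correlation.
Formula: f = \frac{0.316}{Re^{0.25}}
f = 0.316/85670^0.25 = 0.01847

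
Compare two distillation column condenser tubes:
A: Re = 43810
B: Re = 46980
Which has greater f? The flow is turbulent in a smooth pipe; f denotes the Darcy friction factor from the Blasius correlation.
f(A) = 0.02184, f(B) = 0.02146. Answer: A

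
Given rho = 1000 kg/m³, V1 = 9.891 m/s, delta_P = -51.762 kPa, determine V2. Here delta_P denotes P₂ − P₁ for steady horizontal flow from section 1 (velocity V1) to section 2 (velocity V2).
Formula: \Delta P = \frac{1}{2} \rho (V_1^2 - V_2^2)
Substituting knowns: -51.762 = 0.5·1000·(9.891² − V2²)/1000
Solving for V2: V2 = √(9.891² − 2·(-51.762·1000)/1000) = 14.19 m/s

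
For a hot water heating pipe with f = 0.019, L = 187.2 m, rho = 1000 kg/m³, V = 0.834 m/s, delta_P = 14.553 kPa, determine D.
Formula: \Delta P = f \frac{L}{D} \frac{\rho V^2}{2}
Substituting knowns: 14.553 = 0.019·(187.2/D)·0.5·1000·0.834²/1000
Solving for D: D = 0.019·187.2·0.5·1000·0.834²/(14.553·1000) = 0.085 m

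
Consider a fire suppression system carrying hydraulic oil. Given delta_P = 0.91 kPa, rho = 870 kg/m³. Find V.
Formula: V = \sqrt{\frac{2 \Delta P}{\rho}}
V = √(2·(0.91·1000)/870) = 1.446 m/s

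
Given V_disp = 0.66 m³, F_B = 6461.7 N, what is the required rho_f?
Formula: F_B = \rho_f g V_{disp}
Substituting knowns: 6461.7 = rho_f·9.81·0.66
Solving for rho_f: rho_f = 6461.7/(9.81·0.66) = 998 kg/m³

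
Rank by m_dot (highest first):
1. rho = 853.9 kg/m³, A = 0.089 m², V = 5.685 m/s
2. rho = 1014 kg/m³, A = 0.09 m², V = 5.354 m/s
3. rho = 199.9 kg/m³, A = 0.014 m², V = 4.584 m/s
Case 1: m_dot = 432 kg/s
Case 2: m_dot = 488.6 kg/s
Case 3: m_dot = 12.83 kg/s
Ranking (highest first): 2, 1, 3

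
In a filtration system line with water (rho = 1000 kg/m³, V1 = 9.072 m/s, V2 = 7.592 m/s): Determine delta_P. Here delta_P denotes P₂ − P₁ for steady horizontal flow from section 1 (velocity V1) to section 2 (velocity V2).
Formula: \Delta P = \frac{1}{2} \rho (V_1^2 - V_2^2)
delta_P = 0.5·1000·(9.072² − 7.592²)/1000 = 12.33 kPa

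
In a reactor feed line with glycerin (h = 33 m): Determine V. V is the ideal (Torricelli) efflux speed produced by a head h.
Formula: V = \sqrt{2 g h}
V = √(2·9.81·33) = 25.45 m/s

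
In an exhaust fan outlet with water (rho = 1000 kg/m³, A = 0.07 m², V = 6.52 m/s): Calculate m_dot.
Formula: \dot{m} = \rho A V
m_dot = 1000·0.07·6.52 = 456.4 kg/s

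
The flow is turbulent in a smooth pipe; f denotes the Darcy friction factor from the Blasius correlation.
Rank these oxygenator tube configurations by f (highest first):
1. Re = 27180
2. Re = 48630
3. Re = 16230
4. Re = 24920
Case 1: f = 0.02461
Case 2: f = 0.02128
Case 3: f = 0.028
Case 4: f = 0.02515
Ranking (highest first): 3, 4, 1, 2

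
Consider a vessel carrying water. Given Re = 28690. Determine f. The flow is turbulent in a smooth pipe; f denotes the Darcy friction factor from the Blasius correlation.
Formula: f = \frac{0.316}{Re^{0.25}}
f = 0.316/28690^0.25 = 0.02428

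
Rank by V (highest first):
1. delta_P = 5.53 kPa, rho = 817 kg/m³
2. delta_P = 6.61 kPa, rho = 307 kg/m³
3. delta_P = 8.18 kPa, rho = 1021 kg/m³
Case 1: V = 3.679 m/s
Case 2: V = 6.562 m/s
Case 3: V = 4.003 m/s
Ranking (highest first): 2, 3, 1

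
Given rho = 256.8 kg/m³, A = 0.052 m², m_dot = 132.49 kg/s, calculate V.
Formula: \dot{m} = \rho A V
Substituting knowns: 132.49 = 256.8·0.052·V
Solving for V: V = 132.49/(256.8·0.052) = 9.922 m/s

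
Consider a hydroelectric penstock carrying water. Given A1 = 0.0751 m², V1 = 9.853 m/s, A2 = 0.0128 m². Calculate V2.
Formula: V_2 = \frac{A_1 V_1}{A_2}
V2 = 0.0751·9.853/0.0128 = 57.81 m/s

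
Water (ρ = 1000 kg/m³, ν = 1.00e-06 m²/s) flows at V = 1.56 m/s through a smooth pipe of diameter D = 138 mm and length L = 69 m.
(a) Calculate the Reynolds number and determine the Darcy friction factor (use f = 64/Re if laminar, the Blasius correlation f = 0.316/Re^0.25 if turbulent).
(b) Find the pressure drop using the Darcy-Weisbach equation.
(a) Re = V·D/ν = 1.56·0.138/1.00e-06 = 215280 → turbulent (Re > 4000); f = 0.316/Re^0.25 = 0.316/215280^0.25 = 0.01467 (Blasius is strictly valid for Re ≲ 1e5; used here as the smooth-pipe estimate the problem specifies)
(b) Darcy-Weisbach: ΔP = f·(L/D)·½ρV²/1000 = 0.01467·(69/0.138)·½·1000·1.56²/1000 = 8.925 kPa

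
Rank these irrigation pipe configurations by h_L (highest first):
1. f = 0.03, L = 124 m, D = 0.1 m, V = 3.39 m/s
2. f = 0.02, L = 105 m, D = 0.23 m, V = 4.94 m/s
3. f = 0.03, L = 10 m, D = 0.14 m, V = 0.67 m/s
Case 1: h_L = 21.79 m
Case 2: h_L = 11.36 m
Case 3: h_L = 0.04903 m
Ranking (highest first): 1, 2, 3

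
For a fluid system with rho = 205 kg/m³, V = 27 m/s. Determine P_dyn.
Formula: P_{dyn} = \frac{1}{2} \rho V^2
P_dyn = 0.5·205·27²/1000 = 74.72 kPa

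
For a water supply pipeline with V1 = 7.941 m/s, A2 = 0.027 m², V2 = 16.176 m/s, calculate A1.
Formula: V_2 = \frac{A_1 V_1}{A_2}
Substituting knowns: 16.176 = A1·7.941/0.027
Solving for A1: A1 = 16.176·0.027/7.941 = 0.055 m²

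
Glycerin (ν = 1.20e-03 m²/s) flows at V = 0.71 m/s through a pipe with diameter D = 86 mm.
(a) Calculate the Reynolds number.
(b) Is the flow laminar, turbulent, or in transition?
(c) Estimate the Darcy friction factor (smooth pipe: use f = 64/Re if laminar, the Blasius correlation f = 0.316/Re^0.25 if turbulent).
(a) Re = V·D/ν = 0.71·0.086/1.20e-03 = 50.883
(b) Flow regime: laminar (Re < 2300)
(c) Friction factor: f = 64/Re = 64/50.883 = 1.258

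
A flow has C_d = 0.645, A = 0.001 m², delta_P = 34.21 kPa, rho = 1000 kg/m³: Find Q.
Formula: Q = C_d A \sqrt{\frac{2 \Delta P}{\rho}}
Q = 0.645·0.001·√(2·(34.21·1000)/1000)·1000 = 5.335 L/s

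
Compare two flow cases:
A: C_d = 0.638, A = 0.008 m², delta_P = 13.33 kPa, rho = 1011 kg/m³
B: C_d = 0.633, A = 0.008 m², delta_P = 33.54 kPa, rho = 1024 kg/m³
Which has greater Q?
Q(A) = 26.21 L/s, Q(B) = 40.99 L/s. Answer: B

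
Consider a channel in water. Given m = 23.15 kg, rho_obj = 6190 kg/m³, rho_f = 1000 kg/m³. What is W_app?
Formula: W_{app} = mg\left(1 - \frac{\rho_f}{\rho_{obj}}\right)
W_app = 23.15·9.81·(1 − 1000/6190) = 190.4 N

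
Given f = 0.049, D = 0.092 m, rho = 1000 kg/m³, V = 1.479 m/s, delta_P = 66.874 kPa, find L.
Formula: \Delta P = f \frac{L}{D} \frac{\rho V^2}{2}
Substituting knowns: 66.874 = 0.049·(L/0.092)·0.5·1000·1.479²/1000
Solving for L: L = (66.874·1000)·0.092/(0.049·0.5·1000·1.479²) = 114.8 m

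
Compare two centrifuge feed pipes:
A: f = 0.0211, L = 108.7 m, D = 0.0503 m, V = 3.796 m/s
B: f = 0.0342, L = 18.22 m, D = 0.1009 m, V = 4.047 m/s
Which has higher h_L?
h_L(A) = 33.49 m, h_L(B) = 5.155 m. Answer: A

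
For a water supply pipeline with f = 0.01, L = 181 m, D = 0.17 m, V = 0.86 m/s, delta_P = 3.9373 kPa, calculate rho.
Formula: \Delta P = f \frac{L}{D} \frac{\rho V^2}{2}
Substituting knowns: 3.9373 = 0.01·(181/0.17)·0.5·rho·0.86²/1000
Solving for rho: rho = (3.9373·1000)/(0.01·(181/0.17)·0.5·0.86²) = 1000 kg/m³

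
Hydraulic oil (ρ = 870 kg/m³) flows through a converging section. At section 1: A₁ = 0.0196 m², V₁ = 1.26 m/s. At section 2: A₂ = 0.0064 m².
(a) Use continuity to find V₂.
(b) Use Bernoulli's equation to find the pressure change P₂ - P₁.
(a) Continuity: A₁V₁=A₂V₂ -> V₂=A₁V₁/A₂=0.0196*1.26/0.0064=3.86 m/s
(b) Bernoulli: P₂-P₁=0.5*rho*(V₁^2-V₂^2)/1000=0.5*870*(1.26^2-3.86^2)/1000=-5.791 kPa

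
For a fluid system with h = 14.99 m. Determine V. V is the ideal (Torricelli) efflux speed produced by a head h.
Formula: V = \sqrt{2 g h}
V = √(2·9.81·14.99) = 17.15 m/s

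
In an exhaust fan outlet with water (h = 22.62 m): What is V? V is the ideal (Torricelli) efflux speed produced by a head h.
Formula: V = \sqrt{2 g h}
V = √(2·9.81·22.62) = 21.07 m/s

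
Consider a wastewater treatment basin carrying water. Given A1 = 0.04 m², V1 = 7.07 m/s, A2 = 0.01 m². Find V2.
Formula: V_2 = \frac{A_1 V_1}{A_2}
V2 = 0.04·7.07/0.01 = 28.28 m/s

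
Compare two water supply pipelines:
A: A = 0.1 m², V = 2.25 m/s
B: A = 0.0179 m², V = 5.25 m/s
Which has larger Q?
Q(A) = 225 L/s, Q(B) = 93.98 L/s. Answer: A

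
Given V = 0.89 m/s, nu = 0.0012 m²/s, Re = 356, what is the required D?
Formula: Re = \frac{V D}{\nu}
Substituting knowns: 356 = 0.89·D/0.0012
Solving for D: D = 356·0.0012/0.89 = 0.48 m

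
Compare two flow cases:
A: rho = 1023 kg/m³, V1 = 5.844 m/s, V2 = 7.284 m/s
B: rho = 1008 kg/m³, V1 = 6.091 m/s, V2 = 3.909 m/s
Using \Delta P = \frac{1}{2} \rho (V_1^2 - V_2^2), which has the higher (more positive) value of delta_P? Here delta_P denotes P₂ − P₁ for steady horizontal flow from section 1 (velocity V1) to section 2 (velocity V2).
delta_P(A) = -9.67 kPa, delta_P(B) = 11 kPa. Answer: B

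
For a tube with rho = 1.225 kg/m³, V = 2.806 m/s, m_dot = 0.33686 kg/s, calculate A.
Formula: \dot{m} = \rho A V
Substituting knowns: 0.33686 = 1.225·A·2.806
Solving for A: A = 0.33686/(1.225·2.806) = 0.098 m²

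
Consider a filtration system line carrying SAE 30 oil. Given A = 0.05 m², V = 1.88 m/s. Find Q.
Formula: Q = A V
Q = 0.05·1.88·1000 = 94 L/s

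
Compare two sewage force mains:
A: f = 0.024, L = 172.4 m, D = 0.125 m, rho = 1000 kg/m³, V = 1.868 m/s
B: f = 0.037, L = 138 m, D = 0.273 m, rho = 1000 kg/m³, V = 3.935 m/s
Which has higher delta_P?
delta_P(A) = 57.75 kPa, delta_P(B) = 144.8 kPa. Answer: B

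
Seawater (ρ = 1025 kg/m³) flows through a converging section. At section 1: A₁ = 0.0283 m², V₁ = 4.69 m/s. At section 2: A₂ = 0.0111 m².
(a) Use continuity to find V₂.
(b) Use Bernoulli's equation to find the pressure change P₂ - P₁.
(a) Continuity: A₁V₁=A₂V₂ -> V₂=A₁V₁/A₂=0.0283*4.69/0.0111=11.96 m/s
(b) Bernoulli: P₂-P₁=0.5*rho*(V₁^2-V₂^2)/1000=0.5*1025*(4.69^2-11.96^2)/1000=-62.04 kPa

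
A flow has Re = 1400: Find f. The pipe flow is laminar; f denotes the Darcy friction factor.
Formula: f = \frac{64}{Re}
f = 64/1400 = 0.04571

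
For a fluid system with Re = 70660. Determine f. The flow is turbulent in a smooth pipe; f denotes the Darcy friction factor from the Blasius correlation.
Formula: f = \frac{0.316}{Re^{0.25}}
f = 0.316/70660^0.25 = 0.01938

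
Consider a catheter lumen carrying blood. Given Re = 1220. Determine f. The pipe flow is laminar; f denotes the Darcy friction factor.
Formula: f = \frac{64}{Re}
f = 64/1220 = 0.05246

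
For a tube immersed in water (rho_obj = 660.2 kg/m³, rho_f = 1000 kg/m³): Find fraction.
Formula: f_{sub} = \frac{\rho_{obj}}{\rho_f}
fraction = 660.2/1000 = 0.6602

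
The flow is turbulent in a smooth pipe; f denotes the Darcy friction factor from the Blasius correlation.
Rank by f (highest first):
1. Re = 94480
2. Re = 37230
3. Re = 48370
Case 1: f = 0.01802
Case 2: f = 0.02275
Case 3: f = 0.02131
Ranking (highest first): 2, 3, 1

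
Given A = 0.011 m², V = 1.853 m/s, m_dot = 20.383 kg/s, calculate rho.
Formula: \dot{m} = \rho A V
Substituting knowns: 20.383 = rho·0.011·1.853
Solving for rho: rho = 20.383/(0.011·1.853) = 1000 kg/m³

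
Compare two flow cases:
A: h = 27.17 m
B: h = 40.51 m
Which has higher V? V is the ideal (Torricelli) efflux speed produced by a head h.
V(A) = 23.09 m/s, V(B) = 28.19 m/s. Answer: B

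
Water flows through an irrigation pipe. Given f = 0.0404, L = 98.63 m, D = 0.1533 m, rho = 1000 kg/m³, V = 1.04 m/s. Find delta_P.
Formula: \Delta P = f \frac{L}{D} \frac{\rho V^2}{2}
delta_P = 0.0404·(98.63/0.1533)·0.5·1000·1.04²/1000 = 14.06 kPa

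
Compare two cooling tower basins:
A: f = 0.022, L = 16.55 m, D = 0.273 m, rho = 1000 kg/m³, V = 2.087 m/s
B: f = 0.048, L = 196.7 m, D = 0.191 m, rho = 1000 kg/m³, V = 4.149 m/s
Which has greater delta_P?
delta_P(A) = 2.905 kPa, delta_P(B) = 425.5 kPa. Answer: B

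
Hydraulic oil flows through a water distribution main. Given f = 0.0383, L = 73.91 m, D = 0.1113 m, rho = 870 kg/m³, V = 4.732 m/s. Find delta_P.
Formula: \Delta P = f \frac{L}{D} \frac{\rho V^2}{2}
delta_P = 0.0383·(73.91/0.1113)·0.5·870·4.732²/1000 = 247.7 kPa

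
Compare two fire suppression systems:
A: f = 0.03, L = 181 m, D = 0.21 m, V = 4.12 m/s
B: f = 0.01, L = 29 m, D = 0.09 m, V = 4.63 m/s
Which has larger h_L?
h_L(A) = 22.37 m, h_L(B) = 3.521 m. Answer: A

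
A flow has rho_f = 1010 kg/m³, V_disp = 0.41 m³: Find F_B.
Formula: F_B = \rho_f g V_{disp}
F_B = 1010·9.81·0.41 = 4062 N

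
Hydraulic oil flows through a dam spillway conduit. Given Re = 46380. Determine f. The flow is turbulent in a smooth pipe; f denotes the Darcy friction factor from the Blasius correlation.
Formula: f = \frac{0.316}{Re^{0.25}}
f = 0.316/46380^0.25 = 0.02153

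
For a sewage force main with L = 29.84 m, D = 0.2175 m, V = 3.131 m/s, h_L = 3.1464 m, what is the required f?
Formula: h_L = f \frac{L}{D} \frac{V^2}{2g}
Substituting knowns: 3.1464 = f·(29.84/0.2175)·3.131²/(2·9.81)
Solving for f: f = 3.1464·2·9.81/((29.84/0.2175)·3.131²) = 0.0459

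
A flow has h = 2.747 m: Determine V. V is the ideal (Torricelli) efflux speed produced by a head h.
Formula: V = \sqrt{2 g h}
V = √(2·9.81·2.747) = 7.341 m/s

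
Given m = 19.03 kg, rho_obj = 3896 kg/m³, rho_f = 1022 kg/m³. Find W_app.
Formula: W_{app} = mg\left(1 - \frac{\rho_f}{\rho_{obj}}\right)
W_app = 19.03·9.81·(1 − 1022/3896) = 137.7 N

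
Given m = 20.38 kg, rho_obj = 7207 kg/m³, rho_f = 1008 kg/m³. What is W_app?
Formula: W_{app} = mg\left(1 - \frac{\rho_f}{\rho_{obj}}\right)
W_app = 20.38·9.81·(1 − 1008/7207) = 172 N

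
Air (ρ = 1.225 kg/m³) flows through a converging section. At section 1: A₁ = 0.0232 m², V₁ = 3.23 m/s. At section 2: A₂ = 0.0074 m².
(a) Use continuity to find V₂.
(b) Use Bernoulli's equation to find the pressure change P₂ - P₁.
(a) Continuity: A₁V₁=A₂V₂ -> V₂=A₁V₁/A₂=0.0232*3.23/0.0074=10.13 m/s
(b) Bernoulli: P₂-P₁=0.5*rho*(V₁^2-V₂^2)/1000=0.5*1.225*(3.23^2-10.13^2)/1000=-0.05646 kPa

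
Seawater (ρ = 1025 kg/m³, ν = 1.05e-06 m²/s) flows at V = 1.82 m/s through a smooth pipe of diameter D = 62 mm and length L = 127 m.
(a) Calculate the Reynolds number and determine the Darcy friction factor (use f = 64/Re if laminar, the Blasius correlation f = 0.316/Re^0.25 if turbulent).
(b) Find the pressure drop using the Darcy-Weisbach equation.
(a) Re = V·D/ν = 1.82·0.062/1.05e-06 = 107470 → turbulent (Re > 4000); f = 0.316/Re^0.25 = 0.316/107470^0.25 = 0.017453 (Blasius is strictly valid for Re ≲ 1e5; used here as the smooth-pipe estimate the problem specifies)
(b) Darcy-Weisbach: ΔP = f·(L/D)·½ρV²/1000 = 0.017453·(127/0.062)·½·1025·1.82²/1000 = 60.69 kPa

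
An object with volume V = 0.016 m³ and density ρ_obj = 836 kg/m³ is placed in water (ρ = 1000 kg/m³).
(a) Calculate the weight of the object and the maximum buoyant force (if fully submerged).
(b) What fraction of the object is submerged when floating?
(a) W=rho_obj*g*V=836*9.81*0.016=131.2 N; F_B(max)=rho*g*V=1000*9.81*0.016=157.0 N
(b) Floating fraction=rho_obj/rho=836/1000=0.836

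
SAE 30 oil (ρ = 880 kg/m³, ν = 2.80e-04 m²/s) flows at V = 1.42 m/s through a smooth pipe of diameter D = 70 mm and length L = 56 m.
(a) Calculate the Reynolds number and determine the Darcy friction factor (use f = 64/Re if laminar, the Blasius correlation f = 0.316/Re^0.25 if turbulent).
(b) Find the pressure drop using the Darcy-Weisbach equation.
(a) Re = V·D/ν = 1.42·0.07/2.80e-04 = 355 → laminar (Re < 2300); f = 64/Re = 64/355 = 0.18028
(b) Darcy-Weisbach: ΔP = f·(L/D)·½ρV²/1000 = 0.18028·(56/0.070)·½·880·1.42²/1000 = 128 kPa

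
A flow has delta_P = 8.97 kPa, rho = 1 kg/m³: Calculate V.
Formula: V = \sqrt{\frac{2 \Delta P}{\rho}}
V = √(2·(8.97·1000)/1) = 133.9 m/s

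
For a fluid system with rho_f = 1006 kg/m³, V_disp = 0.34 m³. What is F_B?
Formula: F_B = \rho_f g V_{disp}
F_B = 1006·9.81·0.34 = 3355 N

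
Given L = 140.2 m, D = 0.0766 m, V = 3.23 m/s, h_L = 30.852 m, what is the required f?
Formula: h_L = f \frac{L}{D} \frac{V^2}{2g}
Substituting knowns: 30.852 = f·(140.2/0.0766)·3.23²/(2·9.81)
Solving for f: f = 30.852·2·9.81/((140.2/0.0766)·3.23²) = 0.0317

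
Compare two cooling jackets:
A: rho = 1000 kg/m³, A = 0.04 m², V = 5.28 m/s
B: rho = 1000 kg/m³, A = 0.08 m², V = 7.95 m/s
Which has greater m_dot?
m_dot(A) = 211.2 kg/s, m_dot(B) = 636 kg/s. Answer: B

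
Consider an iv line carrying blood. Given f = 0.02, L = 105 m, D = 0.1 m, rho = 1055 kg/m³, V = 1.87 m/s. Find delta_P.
Formula: \Delta P = f \frac{L}{D} \frac{\rho V^2}{2}
delta_P = 0.02·(105/0.1)·0.5·1055·1.87²/1000 = 38.74 kPa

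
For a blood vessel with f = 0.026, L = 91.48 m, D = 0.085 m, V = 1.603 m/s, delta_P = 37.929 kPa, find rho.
Formula: \Delta P = f \frac{L}{D} \frac{\rho V^2}{2}
Substituting knowns: 37.929 = 0.026·(91.48/0.085)·0.5·rho·1.603²/1000
Solving for rho: rho = (37.929·1000)/(0.026·(91.48/0.085)·0.5·1.603²) = 1055 kg/m³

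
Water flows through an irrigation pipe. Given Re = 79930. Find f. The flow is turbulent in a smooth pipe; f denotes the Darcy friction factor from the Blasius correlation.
Formula: f = \frac{0.316}{Re^{0.25}}
f = 0.316/79930^0.25 = 0.01879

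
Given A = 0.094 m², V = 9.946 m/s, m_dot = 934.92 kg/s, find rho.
Formula: \dot{m} = \rho A V
Substituting knowns: 934.92 = rho·0.094·9.946
Solving for rho: rho = 934.92/(0.094·9.946) = 1000 kg/m³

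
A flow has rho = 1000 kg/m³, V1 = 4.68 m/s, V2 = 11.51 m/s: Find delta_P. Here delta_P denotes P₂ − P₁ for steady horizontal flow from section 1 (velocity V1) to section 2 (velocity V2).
Formula: \Delta P = \frac{1}{2} \rho (V_1^2 - V_2^2)
delta_P = 0.5·1000·(4.68² − 11.51²)/1000 = -55.29 kPa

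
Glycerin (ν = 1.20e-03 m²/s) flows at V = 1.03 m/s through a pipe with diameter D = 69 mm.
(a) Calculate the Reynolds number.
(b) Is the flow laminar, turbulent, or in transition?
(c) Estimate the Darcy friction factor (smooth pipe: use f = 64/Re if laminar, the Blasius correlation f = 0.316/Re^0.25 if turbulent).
(a) Re = V·D/ν = 1.03·0.069/1.20e-03 = 59.225
(b) Flow regime: laminar (Re < 2300)
(c) Friction factor: f = 64/Re = 64/59.225 = 1.081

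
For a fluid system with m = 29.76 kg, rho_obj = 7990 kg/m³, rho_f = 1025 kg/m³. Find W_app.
Formula: W_{app} = mg\left(1 - \frac{\rho_f}{\rho_{obj}}\right)
W_app = 29.76·9.81·(1 − 1025/7990) = 254.5 N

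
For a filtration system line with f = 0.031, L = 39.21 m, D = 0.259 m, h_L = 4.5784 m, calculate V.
Formula: h_L = f \frac{L}{D} \frac{V^2}{2g}
Substituting knowns: 4.5784 = 0.031·(39.21/0.259)·V²/(2·9.81)
Solving for V: V = √(4.5784·2·9.81/(0.031·(39.21/0.259))) = 4.375 m/s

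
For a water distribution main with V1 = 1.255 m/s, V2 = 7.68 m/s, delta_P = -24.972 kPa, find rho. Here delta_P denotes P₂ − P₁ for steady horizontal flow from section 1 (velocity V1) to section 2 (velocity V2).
Formula: \Delta P = \frac{1}{2} \rho (V_1^2 - V_2^2)
Substituting knowns: -24.972 = 0.5·rho·(1.255² − 7.68²)/1000
Solving for rho: rho = 2·(-24.972·1000)/(1.255² − 7.68²) = 870 kg/m³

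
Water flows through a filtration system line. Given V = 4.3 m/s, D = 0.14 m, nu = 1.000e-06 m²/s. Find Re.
Formula: Re = \frac{V D}{\nu}
Re = 4.3·0.14/1.000e-06 = 602000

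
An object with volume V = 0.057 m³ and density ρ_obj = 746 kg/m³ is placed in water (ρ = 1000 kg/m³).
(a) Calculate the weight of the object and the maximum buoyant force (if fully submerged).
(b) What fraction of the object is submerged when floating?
(a) W=rho_obj*g*V=746*9.81*0.057=417.1 N; F_B(max)=rho*g*V=1000*9.81*0.057=559.2 N
(b) Floating fraction=rho_obj/rho=746/1000=0.746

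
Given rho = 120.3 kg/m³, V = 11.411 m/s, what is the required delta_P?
Formula: V = \sqrt{\frac{2 \Delta P}{\rho}}
Substituting knowns: 11.411 = √(2·(delta_P·1000)/120.3)
Solving for delta_P: delta_P = 11.411²·120.3/2/1000 = 7.832 kPa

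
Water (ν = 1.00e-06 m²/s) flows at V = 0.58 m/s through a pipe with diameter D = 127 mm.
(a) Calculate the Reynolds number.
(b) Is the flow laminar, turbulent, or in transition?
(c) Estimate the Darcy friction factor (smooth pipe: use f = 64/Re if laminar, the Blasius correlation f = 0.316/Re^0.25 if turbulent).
(a) Re = V·D/ν = 0.58·0.127/1.00e-06 = 73660
(b) Flow regime: turbulent (Re > 4000)
(c) Friction factor: f = 0.316/Re^0.25 = 0.316/73660^0.25 = 0.01918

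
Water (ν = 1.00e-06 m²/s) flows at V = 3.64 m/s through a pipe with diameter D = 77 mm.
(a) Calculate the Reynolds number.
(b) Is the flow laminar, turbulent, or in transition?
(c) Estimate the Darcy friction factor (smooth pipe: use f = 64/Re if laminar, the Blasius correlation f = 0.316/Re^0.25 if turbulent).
(a) Re = V·D/ν = 3.64·0.077/1.00e-06 = 280280
(b) Flow regime: turbulent (Re > 4000)
(c) Friction factor: f = 0.316/Re^0.25 = 0.316/280280^0.25 = 0.01373 (Blasius is strictly valid for Re ≲ 1e5; used here as the smooth-pipe estimate the problem specifies)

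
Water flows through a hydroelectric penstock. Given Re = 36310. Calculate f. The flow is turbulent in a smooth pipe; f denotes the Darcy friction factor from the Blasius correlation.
Formula: f = \frac{0.316}{Re^{0.25}}
f = 0.316/36310^0.25 = 0.02289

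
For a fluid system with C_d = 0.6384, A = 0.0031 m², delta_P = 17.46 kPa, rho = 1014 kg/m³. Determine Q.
Formula: Q = C_d A \sqrt{\frac{2 \Delta P}{\rho}}
Q = 0.6384·0.0031·√(2·(17.46·1000)/1014)·1000 = 11.61 L/s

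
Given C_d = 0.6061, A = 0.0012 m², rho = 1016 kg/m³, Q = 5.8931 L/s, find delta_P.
Formula: Q = C_d A \sqrt{\frac{2 \Delta P}{\rho}}
Substituting knowns: 5.8931 = 0.6061·0.0012·√(2·(delta_P·1000)/1016)·1000
Solving for delta_P: delta_P = ((5.8931/1000)/(0.6061·0.0012))²·1016/2/1000 = 33.35 kPa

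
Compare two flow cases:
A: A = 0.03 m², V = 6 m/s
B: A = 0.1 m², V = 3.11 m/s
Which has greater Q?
Q(A) = 180 L/s, Q(B) = 311 L/s. Answer: B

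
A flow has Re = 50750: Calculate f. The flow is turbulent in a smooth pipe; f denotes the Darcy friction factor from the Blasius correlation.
Formula: f = \frac{0.316}{Re^{0.25}}
f = 0.316/50750^0.25 = 0.02105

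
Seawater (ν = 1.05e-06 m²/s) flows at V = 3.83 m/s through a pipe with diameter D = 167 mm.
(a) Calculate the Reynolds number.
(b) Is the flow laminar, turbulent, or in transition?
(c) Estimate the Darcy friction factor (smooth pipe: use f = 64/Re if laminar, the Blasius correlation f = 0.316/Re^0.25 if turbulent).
(a) Re = V·D/ν = 3.83·0.167/1.05e-06 = 609150
(b) Flow regime: turbulent (Re > 4000)
(c) Friction factor: f = 0.316/Re^0.25 = 0.316/609150^0.25 = 0.01131 (Blasius is strictly valid for Re ≲ 1e5; used here as the smooth-pipe estimate the problem specifies)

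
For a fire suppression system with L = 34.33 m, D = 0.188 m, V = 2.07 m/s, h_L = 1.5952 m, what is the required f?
Formula: h_L = f \frac{L}{D} \frac{V^2}{2g}
Substituting knowns: 1.5952 = f·(34.33/0.188)·2.07²/(2·9.81)
Solving for f: f = 1.5952·2·9.81/((34.33/0.188)·2.07²) = 0.04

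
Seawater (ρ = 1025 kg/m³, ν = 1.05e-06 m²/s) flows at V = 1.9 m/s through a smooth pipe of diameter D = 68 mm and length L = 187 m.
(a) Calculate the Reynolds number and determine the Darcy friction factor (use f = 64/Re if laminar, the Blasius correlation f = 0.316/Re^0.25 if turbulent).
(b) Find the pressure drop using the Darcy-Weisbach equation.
(a) Re = V·D/ν = 1.9·0.068/1.05e-06 = 123050 → turbulent (Re > 4000); f = 0.316/Re^0.25 = 0.316/123050^0.25 = 0.016872 (Blasius is strictly valid for Re ≲ 1e5; used here as the smooth-pipe estimate the problem specifies)
(b) Darcy-Weisbach: ΔP = f·(L/D)·½ρV²/1000 = 0.016872·(187/0.068)·½·1025·1.9²/1000 = 85.84 kPa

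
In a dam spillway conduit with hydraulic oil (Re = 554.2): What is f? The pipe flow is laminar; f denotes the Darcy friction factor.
Formula: f = \frac{64}{Re}
f = 64/554.2 = 0.1155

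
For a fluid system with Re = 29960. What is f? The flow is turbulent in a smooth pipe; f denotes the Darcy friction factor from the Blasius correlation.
Formula: f = \frac{0.316}{Re^{0.25}}
f = 0.316/29960^0.25 = 0.02402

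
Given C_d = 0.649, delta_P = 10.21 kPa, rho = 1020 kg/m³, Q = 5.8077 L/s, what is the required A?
Formula: Q = C_d A \sqrt{\frac{2 \Delta P}{\rho}}
Substituting knowns: 5.8077 = 0.649·A·√(2·(10.21·1000)/1020)·1000
Solving for A: A = (5.8077/1000)/(0.649·√(2·(10.21·1000)/1020)) = 0.002 m²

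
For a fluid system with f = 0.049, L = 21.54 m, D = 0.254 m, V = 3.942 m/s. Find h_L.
Formula: h_L = f \frac{L}{D} \frac{V^2}{2g}
h_L = 0.049·(21.54/0.254)·3.942²/(2·9.81) = 3.291 m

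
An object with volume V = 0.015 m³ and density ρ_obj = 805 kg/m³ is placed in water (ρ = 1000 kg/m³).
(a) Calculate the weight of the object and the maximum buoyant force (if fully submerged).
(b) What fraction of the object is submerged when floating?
(a) W=rho_obj*g*V=805*9.81*0.015=118.5 N; F_B(max)=rho*g*V=1000*9.81*0.015=147.2 N
(b) Floating fraction=rho_obj/rho=805/1000=0.805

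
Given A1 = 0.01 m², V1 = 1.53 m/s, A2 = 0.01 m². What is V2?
Formula: V_2 = \frac{A_1 V_1}{A_2}
V2 = 0.01·1.53/0.01 = 1.53 m/s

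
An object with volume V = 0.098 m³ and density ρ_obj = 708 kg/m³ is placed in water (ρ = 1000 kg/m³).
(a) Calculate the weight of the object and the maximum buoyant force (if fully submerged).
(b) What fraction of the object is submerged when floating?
(a) W=rho_obj*g*V=708*9.81*0.098=680.7 N; F_B(max)=rho*g*V=1000*9.81*0.098=961.4 N
(b) Floating fraction=rho_obj/rho=708/1000=0.708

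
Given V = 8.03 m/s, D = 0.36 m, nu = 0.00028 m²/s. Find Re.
Formula: Re = \frac{V D}{\nu}
Re = 8.03·0.36/0.00028 = 10324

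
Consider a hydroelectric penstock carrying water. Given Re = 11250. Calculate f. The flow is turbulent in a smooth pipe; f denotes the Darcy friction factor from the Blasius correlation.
Formula: f = \frac{0.316}{Re^{0.25}}
f = 0.316/11250^0.25 = 0.03068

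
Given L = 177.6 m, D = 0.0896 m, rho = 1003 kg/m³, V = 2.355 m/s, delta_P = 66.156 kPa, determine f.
Formula: \Delta P = f \frac{L}{D} \frac{\rho V^2}{2}
Substituting knowns: 66.156 = f·(177.6/0.0896)·0.5·1003·2.355²/1000
Solving for f: f = (66.156·1000)/((177.6/0.0896)·0.5·1003·2.355²) = 0.012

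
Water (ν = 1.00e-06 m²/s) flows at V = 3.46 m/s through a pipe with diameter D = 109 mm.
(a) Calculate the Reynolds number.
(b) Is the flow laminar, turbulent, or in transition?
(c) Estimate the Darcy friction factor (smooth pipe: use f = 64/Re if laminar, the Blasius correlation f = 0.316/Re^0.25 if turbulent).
(a) Re = V·D/ν = 3.46·0.109/1.00e-06 = 377140
(b) Flow regime: turbulent (Re > 4000)
(c) Friction factor: f = 0.316/Re^0.25 = 0.316/377140^0.25 = 0.01275 (Blasius is strictly valid for Re ≲ 1e5; used here as the smooth-pipe estimate the problem specifies)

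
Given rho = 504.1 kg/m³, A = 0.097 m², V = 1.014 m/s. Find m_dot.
Formula: \dot{m} = \rho A V
m_dot = 504.1·0.097·1.014 = 49.58 kg/s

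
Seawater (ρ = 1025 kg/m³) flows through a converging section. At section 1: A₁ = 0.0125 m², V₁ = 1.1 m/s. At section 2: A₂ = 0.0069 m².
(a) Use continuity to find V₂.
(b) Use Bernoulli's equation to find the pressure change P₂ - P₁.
(a) Continuity: A₁V₁=A₂V₂ -> V₂=A₁V₁/A₂=0.0125*1.1/0.0069=1.99 m/s
(b) Bernoulli: P₂-P₁=0.5*rho*(V₁^2-V₂^2)/1000=0.5*1025*(1.1^2-1.99^2)/1000=-1.409 kPa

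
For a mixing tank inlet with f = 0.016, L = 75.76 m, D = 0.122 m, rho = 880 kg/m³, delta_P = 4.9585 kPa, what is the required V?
Formula: \Delta P = f \frac{L}{D} \frac{\rho V^2}{2}
Substituting knowns: 4.9585 = 0.016·(75.76/0.122)·0.5·880·V²/1000
Solving for V: V = √((4.9585·1000)/(0.016·(75.76/0.122)·0.5·880)) = 1.065 m/s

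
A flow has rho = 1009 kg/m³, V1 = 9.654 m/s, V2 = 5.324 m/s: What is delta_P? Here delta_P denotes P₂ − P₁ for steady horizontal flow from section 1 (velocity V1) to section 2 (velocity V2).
Formula: \Delta P = \frac{1}{2} \rho (V_1^2 - V_2^2)
delta_P = 0.5·1009·(9.654² − 5.324²)/1000 = 32.72 kPa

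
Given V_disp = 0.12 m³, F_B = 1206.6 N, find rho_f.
Formula: F_B = \rho_f g V_{disp}
Substituting knowns: 1206.6 = rho_f·9.81·0.12
Solving for rho_f: rho_f = 1206.6/(9.81·0.12) = 1025 kg/m³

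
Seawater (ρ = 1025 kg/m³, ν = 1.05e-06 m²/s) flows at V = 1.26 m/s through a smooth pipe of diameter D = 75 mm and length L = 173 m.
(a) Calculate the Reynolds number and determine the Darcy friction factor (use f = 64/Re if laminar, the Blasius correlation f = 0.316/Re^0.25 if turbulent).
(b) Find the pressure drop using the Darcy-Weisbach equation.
(a) Re = V·D/ν = 1.26·0.075/1.05e-06 = 90000 → turbulent (Re > 4000); f = 0.316/Re^0.25 = 0.316/90000^0.25 = 0.018244
(b) Darcy-Weisbach: ΔP = f·(L/D)·½ρV²/1000 = 0.018244·(173/0.075)·½·1025·1.26²/1000 = 34.24 kPa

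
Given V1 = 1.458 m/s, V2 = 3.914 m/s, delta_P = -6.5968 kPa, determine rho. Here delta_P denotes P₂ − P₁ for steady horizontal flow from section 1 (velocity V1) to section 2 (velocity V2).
Formula: \Delta P = \frac{1}{2} \rho (V_1^2 - V_2^2)
Substituting knowns: -6.5968 = 0.5·rho·(1.458² − 3.914²)/1000
Solving for rho: rho = 2·(-6.5968·1000)/(1.458² − 3.914²) = 1000 kg/m³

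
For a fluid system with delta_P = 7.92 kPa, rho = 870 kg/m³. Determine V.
Formula: V = \sqrt{\frac{2 \Delta P}{\rho}}
V = √(2·(7.92·1000)/870) = 4.267 m/s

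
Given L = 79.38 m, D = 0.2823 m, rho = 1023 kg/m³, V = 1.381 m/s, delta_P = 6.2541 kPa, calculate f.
Formula: \Delta P = f \frac{L}{D} \frac{\rho V^2}{2}
Substituting knowns: 6.2541 = f·(79.38/0.2823)·0.5·1023·1.381²/1000
Solving for f: f = (6.2541·1000)/((79.38/0.2823)·0.5·1023·1.381²) = 0.0228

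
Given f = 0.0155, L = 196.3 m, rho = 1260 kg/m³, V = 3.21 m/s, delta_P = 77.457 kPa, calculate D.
Formula: \Delta P = f \frac{L}{D} \frac{\rho V^2}{2}
Substituting knowns: 77.457 = 0.0155·(196.3/D)·0.5·1260·3.21²/1000
Solving for D: D = 0.0155·196.3·0.5·1260·3.21²/(77.457·1000) = 0.255 m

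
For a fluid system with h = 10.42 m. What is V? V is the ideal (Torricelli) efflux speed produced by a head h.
Formula: V = \sqrt{2 g h}
V = √(2·9.81·10.42) = 14.3 m/s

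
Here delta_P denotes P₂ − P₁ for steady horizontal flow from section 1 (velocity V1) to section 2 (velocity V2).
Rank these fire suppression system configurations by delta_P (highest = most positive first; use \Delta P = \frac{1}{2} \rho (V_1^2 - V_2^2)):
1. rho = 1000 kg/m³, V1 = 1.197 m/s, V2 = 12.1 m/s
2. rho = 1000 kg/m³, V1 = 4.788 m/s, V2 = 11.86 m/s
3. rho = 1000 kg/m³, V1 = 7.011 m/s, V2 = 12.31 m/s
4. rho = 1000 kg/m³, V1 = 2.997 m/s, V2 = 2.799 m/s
Case 1: delta_P = -72.49 kPa
Case 2: delta_P = -58.87 kPa
Case 3: delta_P = -51.19 kPa
Case 4: delta_P = 0.5738 kPa
Ranking (highest first): 4, 3, 2, 1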